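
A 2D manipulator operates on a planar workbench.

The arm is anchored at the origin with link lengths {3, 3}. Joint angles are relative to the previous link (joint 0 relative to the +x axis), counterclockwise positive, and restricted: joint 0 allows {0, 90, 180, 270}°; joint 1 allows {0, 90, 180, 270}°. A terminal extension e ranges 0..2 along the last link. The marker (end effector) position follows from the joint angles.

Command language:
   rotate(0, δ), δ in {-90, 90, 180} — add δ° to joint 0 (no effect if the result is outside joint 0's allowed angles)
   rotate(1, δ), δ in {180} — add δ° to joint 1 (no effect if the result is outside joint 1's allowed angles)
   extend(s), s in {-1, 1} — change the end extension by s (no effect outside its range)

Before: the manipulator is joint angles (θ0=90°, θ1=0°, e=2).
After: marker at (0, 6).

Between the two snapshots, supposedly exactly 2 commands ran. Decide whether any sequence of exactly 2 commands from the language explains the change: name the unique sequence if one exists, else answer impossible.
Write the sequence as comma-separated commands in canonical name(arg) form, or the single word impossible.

t0: joint angles (θ0=90°, θ1=0°, e=2)
step 1 (extend(-1)): joint angles (θ0=90°, θ1=0°, e=1)
step 2 (extend(-1)): joint angles (θ0=90°, θ1=0°, e=0)
no rival 2-sequence matches.

extend(-1), extend(-1)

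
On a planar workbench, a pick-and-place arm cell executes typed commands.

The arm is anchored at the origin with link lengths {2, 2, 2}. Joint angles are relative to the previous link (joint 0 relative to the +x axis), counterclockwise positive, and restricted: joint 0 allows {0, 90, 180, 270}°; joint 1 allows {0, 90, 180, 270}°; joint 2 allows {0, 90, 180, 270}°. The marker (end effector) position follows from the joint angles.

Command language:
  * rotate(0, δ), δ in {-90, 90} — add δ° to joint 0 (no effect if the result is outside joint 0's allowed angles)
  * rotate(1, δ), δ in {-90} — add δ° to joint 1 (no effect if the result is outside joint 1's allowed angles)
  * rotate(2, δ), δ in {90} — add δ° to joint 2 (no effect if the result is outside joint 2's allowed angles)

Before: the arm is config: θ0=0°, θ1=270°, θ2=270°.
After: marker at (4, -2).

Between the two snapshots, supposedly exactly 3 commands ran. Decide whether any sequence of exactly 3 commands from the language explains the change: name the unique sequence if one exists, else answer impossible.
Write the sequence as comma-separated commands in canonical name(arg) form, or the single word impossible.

rotate(1, -90), rotate(1, -90), rotate(1, -90)

t0: config: θ0=0°, θ1=270°, θ2=270°
t=1 rotate(1, -90) ⇒ config: θ0=0°, θ1=180°, θ2=270°
t=2 rotate(1, -90) ⇒ config: θ0=0°, θ1=90°, θ2=270°
t=3 rotate(1, -90) ⇒ config: θ0=0°, θ1=0°, θ2=270°
no rival 3-sequence matches.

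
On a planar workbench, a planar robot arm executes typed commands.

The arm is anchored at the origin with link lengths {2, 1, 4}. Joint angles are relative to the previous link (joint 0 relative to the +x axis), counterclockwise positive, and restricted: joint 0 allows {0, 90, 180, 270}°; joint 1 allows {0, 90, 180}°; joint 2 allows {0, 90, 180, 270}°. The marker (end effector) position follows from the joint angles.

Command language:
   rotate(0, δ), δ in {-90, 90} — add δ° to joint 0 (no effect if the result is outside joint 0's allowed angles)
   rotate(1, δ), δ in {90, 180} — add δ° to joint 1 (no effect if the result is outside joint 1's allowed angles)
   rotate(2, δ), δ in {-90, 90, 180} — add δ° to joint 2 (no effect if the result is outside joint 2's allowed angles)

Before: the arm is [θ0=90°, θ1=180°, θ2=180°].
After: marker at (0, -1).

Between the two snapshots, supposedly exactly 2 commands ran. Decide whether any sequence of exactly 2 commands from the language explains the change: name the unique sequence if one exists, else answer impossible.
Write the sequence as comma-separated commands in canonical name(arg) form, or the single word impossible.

rotate(1, 90), rotate(1, 180)

key: running rotate(1, 180) before rotate(1, 90) would end elsewhere — order is forced
t0: [θ0=90°, θ1=180°, θ2=180°]
[1] after rotate(1, 90): [θ0=90°, θ1=180°, θ2=180°]
[2] after rotate(1, 180): [θ0=90°, θ1=0°, θ2=180°]
no rival 2-sequence matches.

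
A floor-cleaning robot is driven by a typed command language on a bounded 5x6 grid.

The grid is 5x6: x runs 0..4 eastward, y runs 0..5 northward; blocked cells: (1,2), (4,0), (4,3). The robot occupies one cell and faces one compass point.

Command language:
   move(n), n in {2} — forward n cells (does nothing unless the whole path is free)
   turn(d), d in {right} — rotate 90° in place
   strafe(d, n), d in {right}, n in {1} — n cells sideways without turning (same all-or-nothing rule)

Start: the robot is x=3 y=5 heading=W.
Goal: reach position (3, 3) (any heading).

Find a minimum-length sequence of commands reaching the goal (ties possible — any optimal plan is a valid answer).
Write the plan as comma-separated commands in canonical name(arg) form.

turn(right), turn(right), strafe(right, 1), strafe(right, 1)

from: x=3 y=5 heading=W
step 1 (turn(right)): x=3 y=5 heading=N
step 2 (turn(right)): x=3 y=5 heading=E
step 3 (strafe(right, 1)): x=3 y=4 heading=E
step 4 (strafe(right, 1)): x=3 y=3 heading=E
minimal: 4 command(s), checked below 4.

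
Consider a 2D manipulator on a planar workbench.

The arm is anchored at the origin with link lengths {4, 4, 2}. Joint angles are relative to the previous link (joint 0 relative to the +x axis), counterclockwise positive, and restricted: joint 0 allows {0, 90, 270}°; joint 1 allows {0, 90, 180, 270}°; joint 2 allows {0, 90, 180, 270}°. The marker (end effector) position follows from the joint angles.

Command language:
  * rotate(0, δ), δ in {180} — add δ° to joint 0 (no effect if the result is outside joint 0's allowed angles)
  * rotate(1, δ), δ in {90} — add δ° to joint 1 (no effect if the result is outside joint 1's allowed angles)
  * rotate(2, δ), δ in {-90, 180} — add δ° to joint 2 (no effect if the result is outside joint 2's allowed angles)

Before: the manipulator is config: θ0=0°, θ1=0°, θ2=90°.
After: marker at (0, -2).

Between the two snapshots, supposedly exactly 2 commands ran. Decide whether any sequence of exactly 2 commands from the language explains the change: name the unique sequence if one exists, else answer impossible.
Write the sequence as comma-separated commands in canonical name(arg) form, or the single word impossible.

from: config: θ0=0°, θ1=0°, θ2=90°
[1] after rotate(1, 90): config: θ0=0°, θ1=90°, θ2=90°
[2] after rotate(1, 90): config: θ0=0°, θ1=180°, θ2=90°
all 16 alternatives checked — unique.

rotate(1, 90), rotate(1, 90)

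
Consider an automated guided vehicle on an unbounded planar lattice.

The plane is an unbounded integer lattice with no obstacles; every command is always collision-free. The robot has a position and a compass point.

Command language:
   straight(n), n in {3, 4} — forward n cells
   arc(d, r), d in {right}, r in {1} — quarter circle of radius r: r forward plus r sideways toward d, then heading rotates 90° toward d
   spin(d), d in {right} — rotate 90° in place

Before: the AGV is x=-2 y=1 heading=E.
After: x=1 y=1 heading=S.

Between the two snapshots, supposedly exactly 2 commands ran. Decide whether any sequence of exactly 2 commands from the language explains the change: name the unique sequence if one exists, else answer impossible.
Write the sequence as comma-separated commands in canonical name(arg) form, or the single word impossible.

key: running spin(right) before straight(3) would end elsewhere — order is forced
initial: x=-2 y=1 heading=E
1. straight(3) → x=1 y=1 heading=E
2. spin(right) → x=1 y=1 heading=S
no other 2-command option fits: unique.

straight(3), spin(right)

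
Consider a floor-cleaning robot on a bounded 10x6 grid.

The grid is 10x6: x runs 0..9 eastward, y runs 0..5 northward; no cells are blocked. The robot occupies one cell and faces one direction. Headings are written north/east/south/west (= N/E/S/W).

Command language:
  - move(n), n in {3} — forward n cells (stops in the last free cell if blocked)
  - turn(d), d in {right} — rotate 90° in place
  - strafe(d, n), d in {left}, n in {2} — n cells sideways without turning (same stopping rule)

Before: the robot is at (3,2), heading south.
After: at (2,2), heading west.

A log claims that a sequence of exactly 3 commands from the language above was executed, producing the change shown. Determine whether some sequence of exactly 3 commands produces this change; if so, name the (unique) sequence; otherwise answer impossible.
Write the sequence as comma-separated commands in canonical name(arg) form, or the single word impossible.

strafe(left, 2), turn(right), move(3)

key: running move(3) before strafe(left, 2) would end elsewhere — order is forced
start: at (3,2), heading south
[1] after strafe(left, 2): at (5,2), heading south
[2] after turn(right): at (5,2), heading west
[3] after move(3): at (2,2), heading west
uniquely the one of 27 3-step routes that fits.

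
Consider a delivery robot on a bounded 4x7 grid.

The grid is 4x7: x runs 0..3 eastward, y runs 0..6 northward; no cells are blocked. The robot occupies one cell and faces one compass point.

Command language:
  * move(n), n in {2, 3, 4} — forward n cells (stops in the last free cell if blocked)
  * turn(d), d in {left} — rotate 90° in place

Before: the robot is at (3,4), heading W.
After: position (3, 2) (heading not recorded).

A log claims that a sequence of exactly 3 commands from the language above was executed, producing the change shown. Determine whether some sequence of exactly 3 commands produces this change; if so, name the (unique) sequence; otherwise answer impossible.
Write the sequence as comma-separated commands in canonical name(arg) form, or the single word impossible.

begin: at (3,4), heading W
t=1 turn(left) ⇒ at (3,4), heading S
t=2 move(2) ⇒ at (3,2), heading S
t=3 turn(left) ⇒ at (3,2), heading E
all 64 alternatives checked — unique.

turn(left), move(2), turn(left)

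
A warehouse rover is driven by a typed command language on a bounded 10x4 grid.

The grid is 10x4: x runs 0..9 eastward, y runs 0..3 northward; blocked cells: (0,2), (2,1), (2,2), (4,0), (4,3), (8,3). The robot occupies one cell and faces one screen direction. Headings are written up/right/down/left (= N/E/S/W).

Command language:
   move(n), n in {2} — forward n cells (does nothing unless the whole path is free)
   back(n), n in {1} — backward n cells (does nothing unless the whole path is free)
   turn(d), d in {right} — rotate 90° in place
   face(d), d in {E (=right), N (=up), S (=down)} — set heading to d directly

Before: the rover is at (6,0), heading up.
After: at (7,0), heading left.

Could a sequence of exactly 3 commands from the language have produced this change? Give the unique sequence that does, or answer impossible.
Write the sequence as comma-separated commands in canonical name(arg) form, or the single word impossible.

face(S), turn(right), back(1)

key: order matters: swapping face(S) and back(1) lands elsewhere
from: at (6,0), heading up
t=1 face(S) ⇒ at (6,0), heading down
t=2 turn(right) ⇒ at (6,0), heading left
t=3 back(1) ⇒ at (7,0), heading left
no other 3-command option fits: unique.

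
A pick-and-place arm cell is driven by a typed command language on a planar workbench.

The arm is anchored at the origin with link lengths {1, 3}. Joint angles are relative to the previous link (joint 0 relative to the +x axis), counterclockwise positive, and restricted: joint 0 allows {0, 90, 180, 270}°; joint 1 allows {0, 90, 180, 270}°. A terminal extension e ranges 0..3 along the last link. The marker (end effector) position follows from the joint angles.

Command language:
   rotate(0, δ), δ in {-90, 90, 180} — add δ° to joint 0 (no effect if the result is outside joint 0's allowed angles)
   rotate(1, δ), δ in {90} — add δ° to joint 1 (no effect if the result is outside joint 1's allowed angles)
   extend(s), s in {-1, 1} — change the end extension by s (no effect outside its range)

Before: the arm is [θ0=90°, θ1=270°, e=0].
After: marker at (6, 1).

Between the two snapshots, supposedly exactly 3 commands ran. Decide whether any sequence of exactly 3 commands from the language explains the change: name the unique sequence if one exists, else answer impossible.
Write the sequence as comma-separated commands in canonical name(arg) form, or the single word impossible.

extend(1), extend(1), extend(1)

initial: [θ0=90°, θ1=270°, e=0]
t=1 extend(1) ⇒ [θ0=90°, θ1=270°, e=1]
t=2 extend(1) ⇒ [θ0=90°, θ1=270°, e=2]
t=3 extend(1) ⇒ [θ0=90°, θ1=270°, e=3]
no other 3-command option fits: unique.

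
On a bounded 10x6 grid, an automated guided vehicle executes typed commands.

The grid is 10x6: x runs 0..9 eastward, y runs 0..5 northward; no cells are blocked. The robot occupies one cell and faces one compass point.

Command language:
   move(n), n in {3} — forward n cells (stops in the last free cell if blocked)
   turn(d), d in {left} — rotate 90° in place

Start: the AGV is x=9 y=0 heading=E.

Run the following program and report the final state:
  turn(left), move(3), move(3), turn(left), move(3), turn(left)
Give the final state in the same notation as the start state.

x=6 y=5 heading=S

begin: x=9 y=0 heading=E
[1] after turn(left): x=9 y=0 heading=N
[2] after move(3): x=9 y=3 heading=N
[3] after move(3): x=9 y=5 heading=N
[4] after turn(left): x=9 y=5 heading=W
[5] after move(3): x=6 y=5 heading=W
[6] after turn(left): x=6 y=5 heading=S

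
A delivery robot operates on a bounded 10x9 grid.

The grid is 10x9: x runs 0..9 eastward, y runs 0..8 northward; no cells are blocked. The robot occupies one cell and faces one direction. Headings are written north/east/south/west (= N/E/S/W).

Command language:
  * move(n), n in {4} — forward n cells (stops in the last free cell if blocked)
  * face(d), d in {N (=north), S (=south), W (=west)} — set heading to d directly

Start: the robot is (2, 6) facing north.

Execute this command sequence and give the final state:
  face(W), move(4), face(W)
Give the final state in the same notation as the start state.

begin: (2, 6) facing north
step 1 (face(W)): (2, 6) facing west
step 2 (move(4)): (0, 6) facing west
step 3 (face(W)): (0, 6) facing west

(0, 6) facing west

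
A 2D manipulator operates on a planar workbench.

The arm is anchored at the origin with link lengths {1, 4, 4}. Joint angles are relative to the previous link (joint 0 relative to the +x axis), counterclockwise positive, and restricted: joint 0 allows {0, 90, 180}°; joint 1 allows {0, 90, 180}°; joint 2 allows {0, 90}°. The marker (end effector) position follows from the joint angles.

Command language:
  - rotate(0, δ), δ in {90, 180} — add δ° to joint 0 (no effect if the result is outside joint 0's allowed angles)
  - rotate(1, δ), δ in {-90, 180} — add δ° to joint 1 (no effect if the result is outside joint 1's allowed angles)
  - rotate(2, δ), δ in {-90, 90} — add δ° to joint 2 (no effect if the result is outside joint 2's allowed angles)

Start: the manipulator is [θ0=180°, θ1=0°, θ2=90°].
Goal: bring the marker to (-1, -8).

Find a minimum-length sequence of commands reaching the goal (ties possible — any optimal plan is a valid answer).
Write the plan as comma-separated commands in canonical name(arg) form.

rotate(1, 180), rotate(2, -90), rotate(1, -90)

start: [θ0=180°, θ1=0°, θ2=90°]
1. rotate(1, 180) → [θ0=180°, θ1=180°, θ2=90°]
2. rotate(2, -90) → [θ0=180°, θ1=180°, θ2=0°]
3. rotate(1, -90) → [θ0=180°, θ1=90°, θ2=0°]
minimal: 3 command(s), checked below 3.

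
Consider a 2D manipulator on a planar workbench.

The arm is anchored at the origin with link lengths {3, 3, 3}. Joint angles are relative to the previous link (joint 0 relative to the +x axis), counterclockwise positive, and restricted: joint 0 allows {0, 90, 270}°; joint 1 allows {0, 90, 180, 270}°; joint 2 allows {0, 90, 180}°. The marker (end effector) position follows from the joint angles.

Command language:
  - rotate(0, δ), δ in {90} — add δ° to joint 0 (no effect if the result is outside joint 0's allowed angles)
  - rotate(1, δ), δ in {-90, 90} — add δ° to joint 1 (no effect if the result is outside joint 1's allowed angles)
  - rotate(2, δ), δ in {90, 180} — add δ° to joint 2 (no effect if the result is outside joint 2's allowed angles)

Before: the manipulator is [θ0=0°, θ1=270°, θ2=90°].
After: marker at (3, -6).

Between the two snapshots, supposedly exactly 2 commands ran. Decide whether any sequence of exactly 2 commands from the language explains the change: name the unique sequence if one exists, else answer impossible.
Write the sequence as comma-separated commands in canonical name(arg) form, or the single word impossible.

rotate(2, 90), rotate(2, 180)

key: running rotate(2, 180) before rotate(2, 90) would end elsewhere — order is forced
from: [θ0=0°, θ1=270°, θ2=90°]
[1] after rotate(2, 90): [θ0=0°, θ1=270°, θ2=180°]
[2] after rotate(2, 180): [θ0=0°, θ1=270°, θ2=0°]
no rival 2-sequence matches.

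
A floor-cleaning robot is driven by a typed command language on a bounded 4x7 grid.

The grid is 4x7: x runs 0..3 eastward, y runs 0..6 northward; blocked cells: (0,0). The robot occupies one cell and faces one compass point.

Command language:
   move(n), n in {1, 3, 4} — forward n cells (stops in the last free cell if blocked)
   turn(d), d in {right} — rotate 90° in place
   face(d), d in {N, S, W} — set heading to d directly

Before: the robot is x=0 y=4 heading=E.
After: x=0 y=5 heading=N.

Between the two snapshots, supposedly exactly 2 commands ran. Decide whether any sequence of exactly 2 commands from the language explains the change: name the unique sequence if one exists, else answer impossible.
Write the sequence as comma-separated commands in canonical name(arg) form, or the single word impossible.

key: order matters: swapping face(N) and move(1) lands elsewhere
initial: x=0 y=4 heading=E
1. face(N) → x=0 y=4 heading=N
2. move(1) → x=0 y=5 heading=N
no rival 2-sequence matches.

face(N), move(1)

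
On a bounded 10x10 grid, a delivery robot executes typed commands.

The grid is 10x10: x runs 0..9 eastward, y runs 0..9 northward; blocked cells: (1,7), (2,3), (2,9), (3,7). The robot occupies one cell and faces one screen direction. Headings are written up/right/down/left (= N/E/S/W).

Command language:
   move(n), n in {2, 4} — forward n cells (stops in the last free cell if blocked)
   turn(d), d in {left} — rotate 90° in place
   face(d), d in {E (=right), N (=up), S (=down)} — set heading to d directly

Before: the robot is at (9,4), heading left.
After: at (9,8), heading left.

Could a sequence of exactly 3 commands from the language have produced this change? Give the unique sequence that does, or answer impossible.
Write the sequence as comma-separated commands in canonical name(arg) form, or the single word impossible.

face(N), move(4), turn(left)

key: still facing W at the end — net rotation zero over 3 steps
from: at (9,4), heading left
step 1 (face(N)): at (9,4), heading up
step 2 (move(4)): at (9,8), heading up
step 3 (turn(left)): at (9,8), heading left
no other 3-command option fits: unique.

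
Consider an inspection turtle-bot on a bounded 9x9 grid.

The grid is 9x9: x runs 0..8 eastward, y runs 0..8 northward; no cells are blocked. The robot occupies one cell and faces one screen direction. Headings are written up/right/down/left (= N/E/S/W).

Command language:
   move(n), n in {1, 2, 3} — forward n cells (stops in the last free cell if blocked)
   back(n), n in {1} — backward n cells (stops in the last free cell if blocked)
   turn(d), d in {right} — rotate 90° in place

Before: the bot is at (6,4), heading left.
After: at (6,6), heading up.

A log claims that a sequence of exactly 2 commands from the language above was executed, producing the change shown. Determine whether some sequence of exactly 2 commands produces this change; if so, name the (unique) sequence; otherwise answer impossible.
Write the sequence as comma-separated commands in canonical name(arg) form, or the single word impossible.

key: position moved to (6,6) AND the heading swung to N — translation plus rotation needed
begin: at (6,4), heading left
step 1 (turn(right)): at (6,4), heading up
step 2 (move(2)): at (6,6), heading up
uniquely the one of 25 2-step routes that fits.

turn(right), move(2)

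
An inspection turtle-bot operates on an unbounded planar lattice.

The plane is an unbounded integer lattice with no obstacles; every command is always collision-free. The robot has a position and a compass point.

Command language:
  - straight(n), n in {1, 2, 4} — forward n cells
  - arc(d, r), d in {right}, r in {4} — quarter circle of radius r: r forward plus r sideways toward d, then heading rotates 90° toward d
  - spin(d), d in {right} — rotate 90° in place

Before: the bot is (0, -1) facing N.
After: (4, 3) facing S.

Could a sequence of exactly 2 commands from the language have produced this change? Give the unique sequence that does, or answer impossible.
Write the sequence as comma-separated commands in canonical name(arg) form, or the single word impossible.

key: order matters: swapping arc(right, 4) and spin(right) lands elsewhere
from: (0, -1) facing N
[1] after arc(right, 4): (4, 3) facing E
[2] after spin(right): (4, 3) facing S
uniquely the one of 25 2-step routes that fits.

arc(right, 4), spin(right)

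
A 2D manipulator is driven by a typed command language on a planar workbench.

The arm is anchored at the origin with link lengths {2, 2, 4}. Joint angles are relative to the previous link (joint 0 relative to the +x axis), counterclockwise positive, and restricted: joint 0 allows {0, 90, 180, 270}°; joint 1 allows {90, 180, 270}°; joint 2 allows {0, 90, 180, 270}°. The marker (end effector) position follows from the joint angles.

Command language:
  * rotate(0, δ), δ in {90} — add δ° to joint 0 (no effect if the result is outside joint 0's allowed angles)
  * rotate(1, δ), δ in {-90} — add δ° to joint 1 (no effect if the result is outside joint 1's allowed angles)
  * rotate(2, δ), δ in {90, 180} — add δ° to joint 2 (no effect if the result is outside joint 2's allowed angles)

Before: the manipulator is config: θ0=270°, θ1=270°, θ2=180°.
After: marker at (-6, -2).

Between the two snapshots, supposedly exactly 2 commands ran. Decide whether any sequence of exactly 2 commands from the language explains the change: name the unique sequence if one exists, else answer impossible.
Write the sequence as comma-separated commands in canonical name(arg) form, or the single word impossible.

rotate(2, 90), rotate(2, 90)

initial: config: θ0=270°, θ1=270°, θ2=180°
[1] after rotate(2, 90): config: θ0=270°, θ1=270°, θ2=270°
[2] after rotate(2, 90): config: θ0=270°, θ1=270°, θ2=0°
no rival 2-sequence matches.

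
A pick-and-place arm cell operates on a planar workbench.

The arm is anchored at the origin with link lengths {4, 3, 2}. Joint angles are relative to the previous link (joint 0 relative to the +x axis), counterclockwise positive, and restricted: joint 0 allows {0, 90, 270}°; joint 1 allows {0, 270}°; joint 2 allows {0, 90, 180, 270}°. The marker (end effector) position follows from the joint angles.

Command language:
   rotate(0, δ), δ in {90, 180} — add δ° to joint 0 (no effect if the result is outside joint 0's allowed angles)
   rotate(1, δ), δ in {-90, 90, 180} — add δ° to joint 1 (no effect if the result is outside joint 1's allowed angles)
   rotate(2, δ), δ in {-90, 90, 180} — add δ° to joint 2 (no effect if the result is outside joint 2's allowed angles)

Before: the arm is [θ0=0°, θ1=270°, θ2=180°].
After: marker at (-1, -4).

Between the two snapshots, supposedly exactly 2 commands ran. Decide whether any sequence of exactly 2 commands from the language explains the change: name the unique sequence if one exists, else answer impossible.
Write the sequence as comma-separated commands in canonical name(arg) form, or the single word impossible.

rotate(0, 90), rotate(0, 180)

key: order matters: swapping rotate(0, 90) and rotate(0, 180) lands elsewhere
begin: [θ0=0°, θ1=270°, θ2=180°]
[1] after rotate(0, 90): [θ0=90°, θ1=270°, θ2=180°]
[2] after rotate(0, 180): [θ0=270°, θ1=270°, θ2=180°]
no rival 2-sequence matches.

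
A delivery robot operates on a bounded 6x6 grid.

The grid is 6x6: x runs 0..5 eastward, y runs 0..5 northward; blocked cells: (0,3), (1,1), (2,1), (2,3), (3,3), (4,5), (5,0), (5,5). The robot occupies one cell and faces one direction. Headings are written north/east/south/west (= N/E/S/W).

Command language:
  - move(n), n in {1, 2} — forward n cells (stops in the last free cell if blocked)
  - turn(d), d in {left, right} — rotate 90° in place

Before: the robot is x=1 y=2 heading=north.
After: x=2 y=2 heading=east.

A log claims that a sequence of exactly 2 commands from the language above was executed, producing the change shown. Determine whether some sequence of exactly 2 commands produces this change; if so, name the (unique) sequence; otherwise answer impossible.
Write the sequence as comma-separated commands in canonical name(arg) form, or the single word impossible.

turn(right), move(1)

key: order matters: swapping turn(right) and move(1) lands elsewhere
t0: x=1 y=2 heading=north
step 1 (turn(right)): x=1 y=2 heading=east
step 2 (move(1)): x=2 y=2 heading=east
no other 2-command option fits: unique.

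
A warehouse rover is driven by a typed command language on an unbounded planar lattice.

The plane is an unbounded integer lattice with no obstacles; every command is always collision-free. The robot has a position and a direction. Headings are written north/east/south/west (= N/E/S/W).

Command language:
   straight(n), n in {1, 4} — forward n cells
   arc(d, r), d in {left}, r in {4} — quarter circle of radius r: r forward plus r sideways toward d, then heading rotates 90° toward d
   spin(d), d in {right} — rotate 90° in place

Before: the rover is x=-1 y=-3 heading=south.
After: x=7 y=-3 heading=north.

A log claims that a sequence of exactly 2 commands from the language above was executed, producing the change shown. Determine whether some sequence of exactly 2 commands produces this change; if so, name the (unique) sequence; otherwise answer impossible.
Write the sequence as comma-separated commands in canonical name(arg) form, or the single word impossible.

arc(left, 4), arc(left, 4)

key: position moved to (7,-3) AND the heading swung to N — translation plus rotation needed
from: x=-1 y=-3 heading=south
step 1 (arc(left, 4)): x=3 y=-7 heading=east
step 2 (arc(left, 4)): x=7 y=-3 heading=north
no rival 2-sequence matches.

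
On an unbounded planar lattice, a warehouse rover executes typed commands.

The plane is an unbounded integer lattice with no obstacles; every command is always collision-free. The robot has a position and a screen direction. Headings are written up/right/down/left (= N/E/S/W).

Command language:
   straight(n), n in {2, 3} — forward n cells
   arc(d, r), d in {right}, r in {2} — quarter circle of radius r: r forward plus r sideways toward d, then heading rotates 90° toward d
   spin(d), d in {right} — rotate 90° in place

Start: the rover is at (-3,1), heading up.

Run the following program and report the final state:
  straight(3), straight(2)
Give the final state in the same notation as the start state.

from: at (-3,1), heading up
step 1 (straight(3)): at (-3,4), heading up
step 2 (straight(2)): at (-3,6), heading up

at (-3,6), heading up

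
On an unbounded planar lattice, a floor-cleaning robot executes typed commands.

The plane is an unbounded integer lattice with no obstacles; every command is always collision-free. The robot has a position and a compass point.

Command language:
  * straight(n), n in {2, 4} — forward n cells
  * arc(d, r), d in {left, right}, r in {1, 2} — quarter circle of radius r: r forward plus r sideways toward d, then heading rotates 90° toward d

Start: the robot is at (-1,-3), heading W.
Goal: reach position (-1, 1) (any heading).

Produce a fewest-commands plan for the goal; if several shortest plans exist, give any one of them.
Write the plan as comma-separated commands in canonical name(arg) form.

from: at (-1,-3), heading W
step 1 (arc(right, 2)): at (-3,-1), heading N
step 2 (arc(right, 2)): at (-1,1), heading E
nothing shorter than 2 reaches the goal.

arc(right, 2), arc(right, 2)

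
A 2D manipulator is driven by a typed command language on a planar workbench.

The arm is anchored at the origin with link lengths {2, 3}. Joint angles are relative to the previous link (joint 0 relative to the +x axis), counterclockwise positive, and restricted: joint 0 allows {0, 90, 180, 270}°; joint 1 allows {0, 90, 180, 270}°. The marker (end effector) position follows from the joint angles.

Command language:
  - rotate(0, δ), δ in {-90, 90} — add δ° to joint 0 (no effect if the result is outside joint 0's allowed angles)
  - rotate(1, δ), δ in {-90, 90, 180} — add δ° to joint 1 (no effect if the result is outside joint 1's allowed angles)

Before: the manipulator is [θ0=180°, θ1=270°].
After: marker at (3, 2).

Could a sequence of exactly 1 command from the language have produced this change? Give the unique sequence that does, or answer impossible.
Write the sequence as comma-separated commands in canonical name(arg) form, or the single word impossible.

rotate(0, -90)

begin: [θ0=180°, θ1=270°]
[1] after rotate(0, -90): [θ0=90°, θ1=270°]
no rival 1-sequence matches.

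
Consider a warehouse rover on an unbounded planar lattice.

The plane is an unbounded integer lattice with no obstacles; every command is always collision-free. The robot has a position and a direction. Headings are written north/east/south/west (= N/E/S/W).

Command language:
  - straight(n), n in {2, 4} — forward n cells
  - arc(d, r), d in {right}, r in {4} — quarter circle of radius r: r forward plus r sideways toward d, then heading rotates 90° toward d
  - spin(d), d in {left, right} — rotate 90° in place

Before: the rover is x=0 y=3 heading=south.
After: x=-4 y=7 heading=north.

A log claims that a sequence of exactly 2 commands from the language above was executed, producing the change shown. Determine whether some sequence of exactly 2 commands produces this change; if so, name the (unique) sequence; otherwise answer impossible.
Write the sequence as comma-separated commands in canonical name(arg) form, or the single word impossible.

key: order matters: swapping spin(right) and arc(right, 4) lands elsewhere
initial: x=0 y=3 heading=south
step 1 (spin(right)): x=0 y=3 heading=west
step 2 (arc(right, 4)): x=-4 y=7 heading=north
all 25 alternatives checked — unique.

spin(right), arc(right, 4)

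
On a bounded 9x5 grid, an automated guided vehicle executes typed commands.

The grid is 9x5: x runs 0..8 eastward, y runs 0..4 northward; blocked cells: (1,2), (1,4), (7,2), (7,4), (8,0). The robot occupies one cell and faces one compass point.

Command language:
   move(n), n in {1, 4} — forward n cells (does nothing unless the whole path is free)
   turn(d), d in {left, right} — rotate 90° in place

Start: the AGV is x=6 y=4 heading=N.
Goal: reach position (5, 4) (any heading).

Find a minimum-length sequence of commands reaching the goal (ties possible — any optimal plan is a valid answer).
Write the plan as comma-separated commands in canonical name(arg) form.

turn(left), move(1)

initial: x=6 y=4 heading=N
[1] after turn(left): x=6 y=4 heading=W
[2] after move(1): x=5 y=4 heading=W
no 1-step plan works, so 2 is optimal.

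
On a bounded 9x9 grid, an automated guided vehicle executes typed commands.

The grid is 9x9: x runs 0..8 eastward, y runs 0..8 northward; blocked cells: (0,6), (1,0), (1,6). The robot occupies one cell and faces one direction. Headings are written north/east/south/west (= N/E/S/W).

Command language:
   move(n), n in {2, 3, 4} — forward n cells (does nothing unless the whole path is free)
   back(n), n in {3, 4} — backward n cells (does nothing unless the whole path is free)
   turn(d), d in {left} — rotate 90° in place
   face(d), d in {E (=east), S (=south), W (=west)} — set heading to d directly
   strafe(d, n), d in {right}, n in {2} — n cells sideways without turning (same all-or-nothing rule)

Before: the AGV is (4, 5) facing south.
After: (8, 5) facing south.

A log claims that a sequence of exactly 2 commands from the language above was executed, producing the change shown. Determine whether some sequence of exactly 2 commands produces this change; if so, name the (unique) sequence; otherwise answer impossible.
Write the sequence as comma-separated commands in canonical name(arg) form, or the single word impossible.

impossible

every 2-command combo misses the target.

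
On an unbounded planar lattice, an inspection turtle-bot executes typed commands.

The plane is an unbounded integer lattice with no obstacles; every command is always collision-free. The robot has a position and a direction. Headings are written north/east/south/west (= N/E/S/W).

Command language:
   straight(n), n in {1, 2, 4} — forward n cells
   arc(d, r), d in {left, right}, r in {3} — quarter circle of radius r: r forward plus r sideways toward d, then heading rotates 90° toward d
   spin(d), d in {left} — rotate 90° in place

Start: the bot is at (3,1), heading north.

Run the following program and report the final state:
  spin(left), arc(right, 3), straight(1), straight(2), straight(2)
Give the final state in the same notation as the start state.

from: at (3,1), heading north
1. spin(left) → at (3,1), heading west
2. arc(right, 3) → at (0,4), heading north
3. straight(1) → at (0,5), heading north
4. straight(2) → at (0,7), heading north
5. straight(2) → at (0,9), heading north

at (0,9), heading north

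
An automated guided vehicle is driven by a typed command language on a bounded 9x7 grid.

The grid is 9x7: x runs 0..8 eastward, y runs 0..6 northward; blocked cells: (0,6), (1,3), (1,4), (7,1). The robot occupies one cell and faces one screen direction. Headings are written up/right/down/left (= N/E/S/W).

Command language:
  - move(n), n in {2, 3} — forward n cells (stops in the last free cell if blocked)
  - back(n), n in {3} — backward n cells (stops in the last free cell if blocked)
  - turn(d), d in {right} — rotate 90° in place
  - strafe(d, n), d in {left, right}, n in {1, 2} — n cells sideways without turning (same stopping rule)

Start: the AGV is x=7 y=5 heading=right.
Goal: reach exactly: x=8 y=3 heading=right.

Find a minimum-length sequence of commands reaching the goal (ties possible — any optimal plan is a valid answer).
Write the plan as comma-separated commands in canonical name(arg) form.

from: x=7 y=5 heading=right
[1] after move(2): x=8 y=5 heading=right
[2] after strafe(right, 2): x=8 y=3 heading=right
nothing shorter than 2 reaches the goal.

move(2), strafe(right, 2)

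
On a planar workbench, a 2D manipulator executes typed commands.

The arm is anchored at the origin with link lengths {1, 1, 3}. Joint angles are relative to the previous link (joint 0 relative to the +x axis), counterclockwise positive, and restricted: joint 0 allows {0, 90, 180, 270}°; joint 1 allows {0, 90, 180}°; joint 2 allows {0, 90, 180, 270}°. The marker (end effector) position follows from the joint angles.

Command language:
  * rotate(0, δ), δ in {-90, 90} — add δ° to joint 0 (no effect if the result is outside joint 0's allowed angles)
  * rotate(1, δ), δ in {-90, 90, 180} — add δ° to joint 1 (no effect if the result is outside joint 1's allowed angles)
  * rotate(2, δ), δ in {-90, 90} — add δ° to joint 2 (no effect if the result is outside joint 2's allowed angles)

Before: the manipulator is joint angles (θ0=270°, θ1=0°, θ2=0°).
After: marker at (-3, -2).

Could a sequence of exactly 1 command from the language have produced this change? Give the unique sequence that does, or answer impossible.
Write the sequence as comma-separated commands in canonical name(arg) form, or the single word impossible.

begin: joint angles (θ0=270°, θ1=0°, θ2=0°)
step 1 (rotate(2, -90)): joint angles (θ0=270°, θ1=0°, θ2=270°)
all 7 alternatives checked — unique.

rotate(2, -90)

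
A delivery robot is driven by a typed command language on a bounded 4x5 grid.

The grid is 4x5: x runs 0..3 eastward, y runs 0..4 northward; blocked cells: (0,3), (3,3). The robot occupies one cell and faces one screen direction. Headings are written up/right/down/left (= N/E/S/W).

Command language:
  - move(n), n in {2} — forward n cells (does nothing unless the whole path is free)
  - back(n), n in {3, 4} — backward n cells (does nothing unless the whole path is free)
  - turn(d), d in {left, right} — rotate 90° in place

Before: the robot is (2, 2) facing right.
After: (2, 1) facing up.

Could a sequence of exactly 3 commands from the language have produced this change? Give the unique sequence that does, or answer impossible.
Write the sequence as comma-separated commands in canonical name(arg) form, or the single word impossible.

key: running back(3) before turn(left) would end elsewhere — order is forced
initial: (2, 2) facing right
t=1 turn(left) ⇒ (2, 2) facing up
t=2 move(2) ⇒ (2, 4) facing up
t=3 back(3) ⇒ (2, 1) facing up
no other 3-command option fits: unique.

turn(left), move(2), back(3)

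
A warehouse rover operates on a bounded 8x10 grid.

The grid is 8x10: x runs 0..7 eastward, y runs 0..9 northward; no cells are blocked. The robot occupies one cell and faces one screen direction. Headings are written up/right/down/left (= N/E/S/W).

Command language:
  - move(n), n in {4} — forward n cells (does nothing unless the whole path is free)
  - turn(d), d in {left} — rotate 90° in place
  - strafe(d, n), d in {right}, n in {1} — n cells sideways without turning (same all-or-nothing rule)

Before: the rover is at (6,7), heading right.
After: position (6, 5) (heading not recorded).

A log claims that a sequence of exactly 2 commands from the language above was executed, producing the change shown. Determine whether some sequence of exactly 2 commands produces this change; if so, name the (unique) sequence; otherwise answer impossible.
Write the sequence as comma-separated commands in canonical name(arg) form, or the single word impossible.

strafe(right, 1), strafe(right, 1)

t0: at (6,7), heading right
[1] after strafe(right, 1): at (6,6), heading right
[2] after strafe(right, 1): at (6,5), heading right
no rival 2-sequence matches.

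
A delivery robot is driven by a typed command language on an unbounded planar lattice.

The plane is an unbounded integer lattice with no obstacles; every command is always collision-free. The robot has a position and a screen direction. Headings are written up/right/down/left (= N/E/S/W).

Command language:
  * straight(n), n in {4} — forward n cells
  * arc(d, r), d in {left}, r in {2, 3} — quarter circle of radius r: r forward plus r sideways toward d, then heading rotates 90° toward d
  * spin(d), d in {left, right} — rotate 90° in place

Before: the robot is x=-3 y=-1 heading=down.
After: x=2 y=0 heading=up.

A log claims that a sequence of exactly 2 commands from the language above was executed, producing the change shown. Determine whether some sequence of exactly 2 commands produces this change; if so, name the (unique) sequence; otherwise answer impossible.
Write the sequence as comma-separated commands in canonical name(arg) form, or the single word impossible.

key: running arc(left, 3) before arc(left, 2) would end elsewhere — order is forced
initial: x=-3 y=-1 heading=down
[1] after arc(left, 2): x=-1 y=-3 heading=right
[2] after arc(left, 3): x=2 y=0 heading=up
all 25 alternatives checked — unique.

arc(left, 2), arc(left, 3)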